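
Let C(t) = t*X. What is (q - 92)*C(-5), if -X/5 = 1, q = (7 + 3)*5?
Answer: -1050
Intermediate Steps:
q = 50 (q = 10*5 = 50)
X = -5 (X = -5*1 = -5)
C(t) = -5*t (C(t) = t*(-5) = -5*t)
(q - 92)*C(-5) = (50 - 92)*(-5*(-5)) = -42*25 = -1050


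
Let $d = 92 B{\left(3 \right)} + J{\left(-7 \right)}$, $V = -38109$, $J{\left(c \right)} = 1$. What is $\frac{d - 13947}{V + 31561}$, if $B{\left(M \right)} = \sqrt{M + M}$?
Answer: $\frac{6973}{3274} - \frac{23 \sqrt{6}}{1637} \approx 2.0954$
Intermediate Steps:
$B{\left(M \right)} = \sqrt{2} \sqrt{M}$ ($B{\left(M \right)} = \sqrt{2 M} = \sqrt{2} \sqrt{M}$)
$d = 1 + 92 \sqrt{6}$ ($d = 92 \sqrt{2} \sqrt{3} + 1 = 92 \sqrt{6} + 1 = 1 + 92 \sqrt{6} \approx 226.35$)
$\frac{d - 13947}{V + 31561} = \frac{\left(1 + 92 \sqrt{6}\right) - 13947}{-38109 + 31561} = \frac{-13946 + 92 \sqrt{6}}{-6548} = \left(-13946 + 92 \sqrt{6}\right) \left(- \frac{1}{6548}\right) = \frac{6973}{3274} - \frac{23 \sqrt{6}}{1637}$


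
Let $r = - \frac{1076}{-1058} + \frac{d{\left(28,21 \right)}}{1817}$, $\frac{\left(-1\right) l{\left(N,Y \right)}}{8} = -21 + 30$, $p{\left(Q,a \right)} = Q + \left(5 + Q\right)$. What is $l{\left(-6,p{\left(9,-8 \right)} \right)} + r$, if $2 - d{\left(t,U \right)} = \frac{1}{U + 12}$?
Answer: $- \frac{97891355}{1379103} \approx -70.982$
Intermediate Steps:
$d{\left(t,U \right)} = 2 - \frac{1}{12 + U}$ ($d{\left(t,U \right)} = 2 - \frac{1}{U + 12} = 2 - \frac{1}{12 + U}$)
$p{\left(Q,a \right)} = 5 + 2 Q$
$l{\left(N,Y \right)} = -72$ ($l{\left(N,Y \right)} = - 8 \left(-21 + 30\right) = \left(-8\right) 9 = -72$)
$r = \frac{1404061}{1379103}$ ($r = - \frac{1076}{-1058} + \frac{\frac{1}{12 + 21} \left(23 + 2 \cdot 21\right)}{1817} = \left(-1076\right) \left(- \frac{1}{1058}\right) + \frac{23 + 42}{33} \cdot \frac{1}{1817} = \frac{538}{529} + \frac{1}{33} \cdot 65 \cdot \frac{1}{1817} = \frac{538}{529} + \frac{65}{33} \cdot \frac{1}{1817} = \frac{538}{529} + \frac{65}{59961} = \frac{1404061}{1379103} \approx 1.0181$)
$l{\left(-6,p{\left(9,-8 \right)} \right)} + r = -72 + \frac{1404061}{1379103} = - \frac{97891355}{1379103}$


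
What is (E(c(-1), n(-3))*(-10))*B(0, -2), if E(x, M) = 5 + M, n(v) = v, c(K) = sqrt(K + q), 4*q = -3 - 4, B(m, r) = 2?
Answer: -40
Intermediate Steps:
q = -7/4 (q = (-3 - 4)/4 = (1/4)*(-7) = -7/4 ≈ -1.7500)
c(K) = sqrt(-7/4 + K) (c(K) = sqrt(K - 7/4) = sqrt(-7/4 + K))
(E(c(-1), n(-3))*(-10))*B(0, -2) = ((5 - 3)*(-10))*2 = (2*(-10))*2 = -20*2 = -40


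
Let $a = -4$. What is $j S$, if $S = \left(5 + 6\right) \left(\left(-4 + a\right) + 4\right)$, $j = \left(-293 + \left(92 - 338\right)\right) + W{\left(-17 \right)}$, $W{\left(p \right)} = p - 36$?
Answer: $26048$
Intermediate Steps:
$W{\left(p \right)} = -36 + p$
$j = -592$ ($j = \left(-293 + \left(92 - 338\right)\right) - 53 = \left(-293 - 246\right) - 53 = -539 - 53 = -592$)
$S = -44$ ($S = \left(5 + 6\right) \left(\left(-4 - 4\right) + 4\right) = 11 \left(-8 + 4\right) = 11 \left(-4\right) = -44$)
$j S = \left(-592\right) \left(-44\right) = 26048$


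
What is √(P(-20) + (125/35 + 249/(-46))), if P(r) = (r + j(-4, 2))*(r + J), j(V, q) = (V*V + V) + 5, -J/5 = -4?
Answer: I*√190946/322 ≈ 1.3571*I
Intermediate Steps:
J = 20 (J = -5*(-4) = 20)
j(V, q) = 5 + V + V² (j(V, q) = (V² + V) + 5 = (V + V²) + 5 = 5 + V + V²)
P(r) = (17 + r)*(20 + r) (P(r) = (r + (5 - 4 + (-4)²))*(r + 20) = (r + (5 - 4 + 16))*(20 + r) = (r + 17)*(20 + r) = (17 + r)*(20 + r))
√(P(-20) + (125/35 + 249/(-46))) = √((340 + (-20)² + 37*(-20)) + (125/35 + 249/(-46))) = √((340 + 400 - 740) + (125*(1/35) + 249*(-1/46))) = √(0 + (25/7 - 249/46)) = √(0 - 593/322) = √(-593/322) = I*√190946/322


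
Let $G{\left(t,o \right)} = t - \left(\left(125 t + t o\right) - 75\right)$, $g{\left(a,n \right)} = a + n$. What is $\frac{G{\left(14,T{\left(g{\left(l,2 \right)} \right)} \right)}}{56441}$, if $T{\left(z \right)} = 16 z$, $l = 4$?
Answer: $- \frac{3005}{56441} \approx -0.053241$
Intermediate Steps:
$G{\left(t,o \right)} = 75 - 124 t - o t$ ($G{\left(t,o \right)} = t - \left(\left(125 t + o t\right) - 75\right) = t - \left(-75 + 125 t + o t\right) = 75 - 124 t - o t$)
$\frac{G{\left(14,T{\left(g{\left(l,2 \right)} \right)} \right)}}{56441} = \frac{75 - 1736 - 16 \left(4 + 2\right) 14}{56441} = \left(75 - 1736 - 16 \cdot 6 \cdot 14\right) \frac{1}{56441} = \left(75 - 1736 - 96 \cdot 14\right) \frac{1}{56441} = \left(75 - 1736 - 1344\right) \frac{1}{56441} = \left(-3005\right) \frac{1}{56441} = - \frac{3005}{56441}$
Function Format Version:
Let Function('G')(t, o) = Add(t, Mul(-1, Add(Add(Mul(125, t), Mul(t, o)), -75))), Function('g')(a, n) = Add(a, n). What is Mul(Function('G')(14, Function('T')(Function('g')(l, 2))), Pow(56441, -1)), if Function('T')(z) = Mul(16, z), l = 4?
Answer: Rational(-3005, 56441) ≈ -0.053241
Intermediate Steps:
Function('G')(t, o) = Add(75, Mul(-124, t), Mul(-1, o, t)) (Function('G')(t, o) = Add(t, Mul(-1, Add(Add(Mul(125, t), Mul(o, t)), -75))) = Add(t, Mul(-1, Add(-75, Mul(125, t), Mul(o, t)))) = Add(t, Add(75, Mul(-125, t), Mul(-1, o, t))) = Add(75, Mul(-124, t), Mul(-1, o, t)))
Mul(Function('G')(14, Function('T')(Function('g')(l, 2))), Pow(56441, -1)) = Mul(Add(75, Mul(-124, 14), Mul(-1, Mul(16, Add(4, 2)), 14)), Pow(56441, -1)) = Mul(Add(75, -1736, Mul(-1, Mul(16, 6), 14)), Rational(1, 56441)) = Mul(Add(75, -1736, Mul(-1, 96, 14)), Rational(1, 56441)) = Mul(Add(75, -1736, -1344), Rational(1, 56441)) = Mul(-3005, Rational(1, 56441)) = Rational(-3005, 56441)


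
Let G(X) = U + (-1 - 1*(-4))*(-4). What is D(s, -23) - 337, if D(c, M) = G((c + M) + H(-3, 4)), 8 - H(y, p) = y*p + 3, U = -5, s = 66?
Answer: -354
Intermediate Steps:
H(y, p) = 5 - p*y (H(y, p) = 8 - (y*p + 3) = 8 - (p*y + 3) = 8 - (3 + p*y) = 8 + (-3 - p*y) = 5 - p*y)
G(X) = -17 (G(X) = -5 + (-1 - 1*(-4))*(-4) = -5 + (-1 + 4)*(-4) = -5 + 3*(-4) = -5 - 12 = -17)
D(c, M) = -17
D(s, -23) - 337 = -17 - 337 = -354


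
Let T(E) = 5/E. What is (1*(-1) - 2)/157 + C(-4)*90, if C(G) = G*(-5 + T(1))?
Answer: -3/157 ≈ -0.019108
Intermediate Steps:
C(G) = 0 (C(G) = G*(-5 + 5/1) = G*(-5 + 5*1) = G*(-5 + 5) = G*0 = 0)
(1*(-1) - 2)/157 + C(-4)*90 = (1*(-1) - 2)/157 + 0*90 = (-1 - 2)*(1/157) + 0 = -3*1/157 + 0 = -3/157 + 0 = -3/157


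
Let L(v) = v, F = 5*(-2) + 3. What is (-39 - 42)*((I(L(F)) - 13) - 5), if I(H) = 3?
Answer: 1215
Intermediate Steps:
F = -7 (F = -10 + 3 = -7)
(-39 - 42)*((I(L(F)) - 13) - 5) = (-39 - 42)*((3 - 13) - 5) = -81*(-10 - 5) = -81*(-15) = 1215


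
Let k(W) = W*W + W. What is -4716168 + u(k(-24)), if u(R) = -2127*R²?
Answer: -652821576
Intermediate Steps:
k(W) = W + W² (k(W) = W² + W = W + W²)
-4716168 + u(k(-24)) = -4716168 - 2127*576*(1 - 24)² = -4716168 - 2127*(-24*(-23))² = -4716168 - 2127*552² = -4716168 - 2127*304704 = -4716168 - 648105408 = -652821576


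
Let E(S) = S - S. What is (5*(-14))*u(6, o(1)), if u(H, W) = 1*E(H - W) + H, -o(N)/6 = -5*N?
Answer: -420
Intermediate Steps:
E(S) = 0
o(N) = 30*N (o(N) = -(-30)*N = 30*N)
u(H, W) = H (u(H, W) = 1*0 + H = 0 + H = H)
(5*(-14))*u(6, o(1)) = (5*(-14))*6 = -70*6 = -420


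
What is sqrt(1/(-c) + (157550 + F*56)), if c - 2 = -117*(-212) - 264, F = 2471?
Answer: sqrt(178239119196922)/24542 ≈ 543.99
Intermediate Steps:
c = 24542 (c = 2 + (-117*(-212) - 264) = 2 + (24804 - 264) = 2 + 24540 = 24542)
sqrt(1/(-c) + (157550 + F*56)) = sqrt(1/(-1*24542) + (157550 + 2471*56)) = sqrt(1/(-24542) + (157550 + 138376)) = sqrt(-1/24542 + 295926) = sqrt(7262615891/24542) = sqrt(178239119196922)/24542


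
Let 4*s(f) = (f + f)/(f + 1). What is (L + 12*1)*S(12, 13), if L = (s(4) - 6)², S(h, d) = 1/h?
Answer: 271/75 ≈ 3.6133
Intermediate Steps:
s(f) = f/(2*(1 + f)) (s(f) = ((f + f)/(f + 1))/4 = ((2*f)/(1 + f))/4 = (2*f/(1 + f))/4 = f/(2*(1 + f)))
L = 784/25 (L = ((½)*4/(1 + 4) - 6)² = ((½)*4/5 - 6)² = ((½)*4*(⅕) - 6)² = (⅖ - 6)² = (-28/5)² = 784/25 ≈ 31.360)
(L + 12*1)*S(12, 13) = (784/25 + 12*1)/12 = (784/25 + 12)*(1/12) = (1084/25)*(1/12) = 271/75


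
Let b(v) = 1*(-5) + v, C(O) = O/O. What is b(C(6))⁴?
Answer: 256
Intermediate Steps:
C(O) = 1
b(v) = -5 + v
b(C(6))⁴ = (-5 + 1)⁴ = (-4)⁴ = 256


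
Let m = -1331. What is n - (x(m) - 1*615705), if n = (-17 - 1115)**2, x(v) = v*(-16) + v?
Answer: 1877164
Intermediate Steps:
x(v) = -15*v (x(v) = -16*v + v = -15*v)
n = 1281424 (n = (-1132)**2 = 1281424)
n - (x(m) - 1*615705) = 1281424 - (-15*(-1331) - 1*615705) = 1281424 - (19965 - 615705) = 1281424 - 1*(-595740) = 1281424 + 595740 = 1877164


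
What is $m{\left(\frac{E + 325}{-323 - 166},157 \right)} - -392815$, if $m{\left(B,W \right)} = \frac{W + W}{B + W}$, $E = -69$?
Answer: $\frac{30057178901}{76517} \approx 3.9282 \cdot 10^{5}$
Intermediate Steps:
$m{\left(B,W \right)} = \frac{2 W}{B + W}$
$m{\left(\frac{E + 325}{-323 - 166},157 \right)} - -392815 = 2 \cdot 157 \frac{1}{\frac{-69 + 325}{-323 - 166} + 157} - -392815 = 2 \cdot 157 \frac{1}{\frac{256}{-489} + 157} + 392815 = 2 \cdot 157 \frac{1}{256 \left(- \frac{1}{489}\right) + 157} + 392815 = 2 \cdot 157 \frac{1}{- \frac{256}{489} + 157} + 392815 = 2 \cdot 157 \frac{1}{\frac{76517}{489}} + 392815 = 2 \cdot 157 \cdot \frac{489}{76517} + 392815 = \frac{153546}{76517} + 392815 = \frac{30057178901}{76517}$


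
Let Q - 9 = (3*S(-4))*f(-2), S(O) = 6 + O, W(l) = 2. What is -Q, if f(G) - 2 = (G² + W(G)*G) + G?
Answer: -9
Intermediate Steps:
f(G) = 2 + G² + 3*G (f(G) = 2 + ((G² + 2*G) + G) = 2 + (G² + 3*G) = 2 + G² + 3*G)
Q = 9 (Q = 9 + (3*(6 - 4))*(2 + (-2)² + 3*(-2)) = 9 + (3*2)*(2 + 4 - 6) = 9 + 6*0 = 9 + 0 = 9)
-Q = -1*9 = -9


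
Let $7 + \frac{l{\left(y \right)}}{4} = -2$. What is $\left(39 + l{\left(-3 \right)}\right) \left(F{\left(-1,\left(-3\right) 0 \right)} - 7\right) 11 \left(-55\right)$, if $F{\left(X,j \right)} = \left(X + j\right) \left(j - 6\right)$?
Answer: $1815$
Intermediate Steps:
$l{\left(y \right)} = -36$ ($l{\left(y \right)} = -28 + 4 \left(-2\right) = -28 - 8 = -36$)
$F{\left(X,j \right)} = \left(-6 + j\right) \left(X + j\right)$ ($F{\left(X,j \right)} = \left(X + j\right) \left(-6 + j\right) = \left(-6 + j\right) \left(X + j\right)$)
$\left(39 + l{\left(-3 \right)}\right) \left(F{\left(-1,\left(-3\right) 0 \right)} - 7\right) 11 \left(-55\right) = \left(39 - 36\right) \left(\left(\left(\left(-3\right) 0\right)^{2} - -6 - 6 \left(\left(-3\right) 0\right) - \left(-3\right) 0\right) - 7\right) 11 \left(-55\right) = 3 \left(\left(0^{2} + 6 - 0 - 0\right) - 7\right) 11 \left(-55\right) = 3 \left(\left(0 + 6 + 0 + 0\right) - 7\right) 11 \left(-55\right) = 3 \left(6 - 7\right) 11 \left(-55\right) = 3 \left(-1\right) 11 \left(-55\right) = \left(-3\right) 11 \left(-55\right) = \left(-33\right) \left(-55\right) = 1815$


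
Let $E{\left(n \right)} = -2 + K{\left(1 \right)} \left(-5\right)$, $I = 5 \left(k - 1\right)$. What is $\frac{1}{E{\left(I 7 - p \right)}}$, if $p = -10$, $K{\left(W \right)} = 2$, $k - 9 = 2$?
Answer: $- \frac{1}{12} \approx -0.083333$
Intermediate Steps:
$k = 11$ ($k = 9 + 2 = 11$)
$I = 50$ ($I = 5 \left(11 - 1\right) = 5 \cdot 10 = 50$)
$E{\left(n \right)} = -12$ ($E{\left(n \right)} = -2 + 2 \left(-5\right) = -2 - 10 = -12$)
$\frac{1}{E{\left(I 7 - p \right)}} = \frac{1}{-12} = - \frac{1}{12}$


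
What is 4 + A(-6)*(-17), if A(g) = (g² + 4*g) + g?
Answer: -98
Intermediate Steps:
A(g) = g² + 5*g
4 + A(-6)*(-17) = 4 - 6*(5 - 6)*(-17) = 4 - 6*(-1)*(-17) = 4 + 6*(-17) = 4 - 102 = -98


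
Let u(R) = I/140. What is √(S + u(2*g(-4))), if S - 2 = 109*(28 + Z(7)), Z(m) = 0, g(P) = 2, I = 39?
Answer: 9*√184765/70 ≈ 55.266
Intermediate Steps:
u(R) = 39/140
S = 3054 (S = 2 + 109*(28 + 0) = 2 + 109*28 = 2 + 3052 = 3054)
√(S + u(2*g(-4))) = √(3054 + 39/140) = √(427599/140) = 9*√184765/70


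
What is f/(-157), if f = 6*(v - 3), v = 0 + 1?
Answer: 12/157 ≈ 0.076433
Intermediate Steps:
v = 1
f = -12 (f = 6*(1 - 3) = 6*(-2) = -12)
f/(-157) = -12/(-157) = -12*(-1/157) = 12/157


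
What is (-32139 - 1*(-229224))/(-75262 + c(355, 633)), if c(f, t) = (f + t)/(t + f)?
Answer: -65695/25087 ≈ -2.6187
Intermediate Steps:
c(f, t) = 1 (c(f, t) = (f + t)/(f + t) = 1)
(-32139 - 1*(-229224))/(-75262 + c(355, 633)) = (-32139 - 1*(-229224))/(-75262 + 1) = (-32139 + 229224)/(-75261) = 197085*(-1/75261) = -65695/25087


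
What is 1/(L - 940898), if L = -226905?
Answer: -1/1167803 ≈ -8.5631e-7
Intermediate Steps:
1/(L - 940898) = 1/(-226905 - 940898) = 1/(-1167803) = -1/1167803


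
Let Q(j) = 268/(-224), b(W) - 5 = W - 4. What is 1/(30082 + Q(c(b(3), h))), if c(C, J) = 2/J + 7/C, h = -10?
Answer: 56/1684525 ≈ 3.3244e-5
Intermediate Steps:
b(W) = 1 + W (b(W) = 5 + (W - 4) = 5 + (-4 + W) = 1 + W)
Q(j) = -67/56 (Q(j) = 268*(-1/224) = -67/56)
1/(30082 + Q(c(b(3), h))) = 1/(30082 - 67/56) = 1/(1684525/56) = 56/1684525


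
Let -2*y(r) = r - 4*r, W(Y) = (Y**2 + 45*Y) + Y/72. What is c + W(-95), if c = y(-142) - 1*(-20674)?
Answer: 1815097/72 ≈ 25210.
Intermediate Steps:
W(Y) = Y**2 + 3241*Y/72 (W(Y) = (Y**2 + 45*Y) + Y*(1/72) = (Y**2 + 45*Y) + Y/72 = Y**2 + 3241*Y/72)
y(r) = 3*r/2 (y(r) = -(r - 4*r)/2 = -(-3)*r/2 = 3*r/2)
c = 20461 (c = (3/2)*(-142) - 1*(-20674) = -213 + 20674 = 20461)
c + W(-95) = 20461 + (1/72)*(-95)*(3241 + 72*(-95)) = 20461 + (1/72)*(-95)*(3241 - 6840) = 20461 + (1/72)*(-95)*(-3599) = 20461 + 341905/72 = 1815097/72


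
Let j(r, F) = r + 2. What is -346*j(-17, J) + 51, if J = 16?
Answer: 5241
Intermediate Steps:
j(r, F) = 2 + r
-346*j(-17, J) + 51 = -346*(2 - 17) + 51 = -346*(-15) + 51 = 5190 + 51 = 5241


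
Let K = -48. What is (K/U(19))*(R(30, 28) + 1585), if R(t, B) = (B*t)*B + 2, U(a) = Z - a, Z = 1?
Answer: 66952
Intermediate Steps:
U(a) = 1 - a
R(t, B) = 2 + t*B² (R(t, B) = t*B² + 2 = 2 + t*B²)
(K/U(19))*(R(30, 28) + 1585) = (-48/(1 - 1*19))*((2 + 30*28²) + 1585) = (-48/(1 - 19))*((2 + 30*784) + 1585) = (-48/(-18))*((2 + 23520) + 1585) = (-48*(-1/18))*(23522 + 1585) = (8/3)*25107 = 66952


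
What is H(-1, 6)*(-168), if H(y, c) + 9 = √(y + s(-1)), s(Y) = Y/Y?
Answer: 1512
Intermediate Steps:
s(Y) = 1
H(y, c) = -9 + √(1 + y) (H(y, c) = -9 + √(y + 1) = -9 + √(1 + y))
H(-1, 6)*(-168) = (-9 + √(1 - 1))*(-168) = (-9 + √0)*(-168) = (-9 + 0)*(-168) = -9*(-168) = 1512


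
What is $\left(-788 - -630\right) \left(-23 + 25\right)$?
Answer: $-316$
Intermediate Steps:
$\left(-788 - -630\right) \left(-23 + 25\right) = \left(-788 + 630\right) 2 = \left(-158\right) 2 = -316$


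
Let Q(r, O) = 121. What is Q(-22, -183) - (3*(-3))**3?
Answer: 850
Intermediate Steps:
Q(-22, -183) - (3*(-3))**3 = 121 - (3*(-3))**3 = 121 - 1*(-9)**3 = 121 - 1*(-729) = 121 + 729 = 850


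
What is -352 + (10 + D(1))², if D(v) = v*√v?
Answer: -231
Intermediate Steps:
D(v) = v^(3/2)
-352 + (10 + D(1))² = -352 + (10 + 1^(3/2))² = -352 + (10 + 1)² = -352 + 11² = -352 + 121 = -231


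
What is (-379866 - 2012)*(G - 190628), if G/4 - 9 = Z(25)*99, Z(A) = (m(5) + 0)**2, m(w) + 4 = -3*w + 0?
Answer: 18191140408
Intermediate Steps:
m(w) = -4 - 3*w (m(w) = -4 + (-3*w + 0) = -4 - 3*w)
Z(A) = 361 (Z(A) = ((-4 - 3*5) + 0)**2 = ((-4 - 15) + 0)**2 = (-19 + 0)**2 = (-19)**2 = 361)
G = 142992 (G = 36 + 4*(361*99) = 36 + 4*35739 = 36 + 142956 = 142992)
(-379866 - 2012)*(G - 190628) = (-379866 - 2012)*(142992 - 190628) = -381878*(-47636) = 18191140408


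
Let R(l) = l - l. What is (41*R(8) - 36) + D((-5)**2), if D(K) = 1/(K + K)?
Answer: -1799/50 ≈ -35.980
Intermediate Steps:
R(l) = 0
D(K) = 1/(2*K)
(41*R(8) - 36) + D((-5)**2) = (41*0 - 36) + 1/(2*((-5)**2)) = (0 - 36) + (1/2)/25 = -36 + (1/2)*(1/25) = -36 + 1/50 = -1799/50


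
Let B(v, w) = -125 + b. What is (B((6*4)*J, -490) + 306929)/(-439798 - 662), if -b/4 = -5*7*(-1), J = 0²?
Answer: -76666/110115 ≈ -0.69624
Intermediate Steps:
J = 0
b = -140 (b = -4*(-5*7)*(-1) = -(-140)*(-1) = -4*35 = -140)
B(v, w) = -265 (B(v, w) = -125 - 140 = -265)
(B((6*4)*J, -490) + 306929)/(-439798 - 662) = (-265 + 306929)/(-439798 - 662) = 306664/(-440460) = 306664*(-1/440460) = -76666/110115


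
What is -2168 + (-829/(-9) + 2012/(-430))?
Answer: -4025899/1935 ≈ -2080.6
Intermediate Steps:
-2168 + (-829/(-9) + 2012/(-430)) = -2168 + (-829*(-⅑) + 2012*(-1/430)) = -2168 + (829/9 - 1006/215) = -2168 + 169181/1935 = -4025899/1935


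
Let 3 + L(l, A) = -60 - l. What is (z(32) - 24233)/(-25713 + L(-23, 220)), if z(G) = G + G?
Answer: 24169/25753 ≈ 0.93849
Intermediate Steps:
z(G) = 2*G
L(l, A) = -63 - l (L(l, A) = -3 + (-60 - l) = -63 - l)
(z(32) - 24233)/(-25713 + L(-23, 220)) = (2*32 - 24233)/(-25713 + (-63 - 1*(-23))) = (64 - 24233)/(-25713 + (-63 + 23)) = -24169/(-25713 - 40) = -24169/(-25753) = -24169*(-1/25753) = 24169/25753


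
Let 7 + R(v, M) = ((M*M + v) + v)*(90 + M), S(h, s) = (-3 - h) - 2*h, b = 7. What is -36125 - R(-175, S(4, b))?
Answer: -26743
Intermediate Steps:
S(h, s) = -3 - 3*h
R(v, M) = -7 + (90 + M)*(M² + 2*v) (R(v, M) = -7 + ((M*M + v) + v)*(90 + M) = -7 + ((M² + v) + v)*(90 + M) = -7 + ((v + M²) + v)*(90 + M) = -7 + (M² + 2*v)*(90 + M) = -7 + (90 + M)*(M² + 2*v))
-36125 - R(-175, S(4, b)) = -36125 - (-7 + (-3 - 3*4)³ + 90*(-3 - 3*4)² + 180*(-175) + 2*(-3 - 3*4)*(-175)) = -36125 - (-7 + (-3 - 12)³ + 90*(-3 - 12)² - 31500 + 2*(-3 - 12)*(-175)) = -36125 - (-7 + (-15)³ + 90*(-15)² - 31500 + 2*(-15)*(-175)) = -36125 - (-7 - 3375 + 90*225 - 31500 + 5250) = -36125 - (-7 - 3375 + 20250 - 31500 + 5250) = -36125 - 1*(-9382) = -36125 + 9382 = -26743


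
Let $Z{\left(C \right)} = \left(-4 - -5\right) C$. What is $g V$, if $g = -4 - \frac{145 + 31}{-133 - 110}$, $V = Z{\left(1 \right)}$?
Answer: $- \frac{796}{243} \approx -3.2757$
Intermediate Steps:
$Z{\left(C \right)} = C$ ($Z{\left(C \right)} = \left(-4 + 5\right) C = 1 C = C$)
$V = 1$
$g = - \frac{796}{243}$ ($g = -4 - \frac{176}{-243} = -4 - 176 \left(- \frac{1}{243}\right) = -4 - - \frac{176}{243} = -4 + \frac{176}{243} = - \frac{796}{243} \approx -3.2757$)
$g V = \left(- \frac{796}{243}\right) 1 = - \frac{796}{243}$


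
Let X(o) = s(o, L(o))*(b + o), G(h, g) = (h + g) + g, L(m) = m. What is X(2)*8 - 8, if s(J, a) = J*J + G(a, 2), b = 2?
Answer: 312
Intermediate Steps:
G(h, g) = h + 2*g (G(h, g) = (g + h) + g = h + 2*g)
s(J, a) = 4 + a + J**2 (s(J, a) = J*J + (a + 2*2) = J**2 + (a + 4) = J**2 + (4 + a) = 4 + a + J**2)
X(o) = (2 + o)*(4 + o + o**2) (X(o) = (4 + o + o**2)*(2 + o) = (2 + o)*(4 + o + o**2))
X(2)*8 - 8 = ((2 + 2)*(4 + 2 + 2**2))*8 - 8 = (4*(4 + 2 + 4))*8 - 8 = (4*10)*8 - 8 = 40*8 - 8 = 320 - 8 = 312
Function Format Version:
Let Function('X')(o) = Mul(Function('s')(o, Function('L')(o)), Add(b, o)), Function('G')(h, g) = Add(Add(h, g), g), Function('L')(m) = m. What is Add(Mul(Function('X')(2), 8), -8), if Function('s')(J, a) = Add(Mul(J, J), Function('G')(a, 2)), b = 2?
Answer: 312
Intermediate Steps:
Function('G')(h, g) = Add(h, Mul(2, g)) (Function('G')(h, g) = Add(Add(g, h), g) = Add(h, Mul(2, g)))
Function('s')(J, a) = Add(4, a, Pow(J, 2)) (Function('s')(J, a) = Add(Mul(J, J), Add(a, Mul(2, 2))) = Add(Pow(J, 2), Add(a, 4)) = Add(Pow(J, 2), Add(4, a)) = Add(4, a, Pow(J, 2)))
Function('X')(o) = Mul(Add(2, o), Add(4, o, Pow(o, 2))) (Function('X')(o) = Mul(Add(4, o, Pow(o, 2)), Add(2, o)) = Mul(Add(2, o), Add(4, o, Pow(o, 2))))
Add(Mul(Function('X')(2), 8), -8) = Add(Mul(Mul(Add(2, 2), Add(4, 2, Pow(2, 2))), 8), -8) = Add(Mul(Mul(4, Add(4, 2, 4)), 8), -8) = Add(Mul(Mul(4, 10), 8), -8) = Add(Mul(40, 8), -8) = Add(320, -8) = 312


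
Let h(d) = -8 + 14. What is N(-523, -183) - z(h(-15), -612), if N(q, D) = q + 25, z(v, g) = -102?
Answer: -396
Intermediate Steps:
h(d) = 6
N(q, D) = 25 + q
N(-523, -183) - z(h(-15), -612) = (25 - 523) - 1*(-102) = -498 + 102 = -396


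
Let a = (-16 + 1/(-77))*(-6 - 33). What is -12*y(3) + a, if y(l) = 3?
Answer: 45315/77 ≈ 588.51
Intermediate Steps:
a = 48087/77 (a = (-16 - 1/77)*(-39) = -1233/77*(-39) = 48087/77 ≈ 624.51)
-12*y(3) + a = -12*3 + 48087/77 = -36 + 48087/77 = 45315/77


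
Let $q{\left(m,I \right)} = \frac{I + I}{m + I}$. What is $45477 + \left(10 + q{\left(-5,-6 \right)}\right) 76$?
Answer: $\frac{509519}{11} \approx 46320.0$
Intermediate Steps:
$q{\left(m,I \right)} = \frac{2 I}{I + m}$
$45477 + \left(10 + q{\left(-5,-6 \right)}\right) 76 = 45477 + \left(10 + 2 \left(-6\right) \frac{1}{-6 - 5}\right) 76 = 45477 + \left(10 + 2 \left(-6\right) \frac{1}{-11}\right) 76 = 45477 + \left(10 + 2 \left(-6\right) \left(- \frac{1}{11}\right)\right) 76 = 45477 + \left(10 + \frac{12}{11}\right) 76 = 45477 + \frac{122}{11} \cdot 76 = 45477 + \frac{9272}{11} = \frac{509519}{11}$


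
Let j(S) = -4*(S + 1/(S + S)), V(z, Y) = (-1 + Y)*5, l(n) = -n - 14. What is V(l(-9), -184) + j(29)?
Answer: -30191/29 ≈ -1041.1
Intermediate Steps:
l(n) = -14 - n
V(z, Y) = -5 + 5*Y
j(S) = -4*S - 2/S (j(S) = -4*(S + 1/(2*S)) = -4*S - 2/S)
V(l(-9), -184) + j(29) = (-5 + 5*(-184)) + (-4*29 - 2/29) = (-5 - 920) + (-116 - 2*1/29) = -925 + (-116 - 2/29) = -925 - 3366/29 = -30191/29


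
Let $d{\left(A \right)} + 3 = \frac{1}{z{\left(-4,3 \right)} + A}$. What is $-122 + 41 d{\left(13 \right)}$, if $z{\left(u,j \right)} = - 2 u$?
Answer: $- \frac{5104}{21} \approx -243.05$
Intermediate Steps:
$d{\left(A \right)} = -3 + \frac{1}{8 + A}$ ($d{\left(A \right)} = -3 + \frac{1}{\left(-2\right) \left(-4\right) + A} = -3 + \frac{1}{8 + A}$)
$-122 + 41 d{\left(13 \right)} = -122 + 41 \frac{-23 - 39}{8 + 13} = -122 + 41 \frac{-23 - 39}{21} = -122 + 41 \cdot \frac{1}{21} \left(-62\right) = -122 + 41 \left(- \frac{62}{21}\right) = -122 - \frac{2542}{21} = - \frac{5104}{21}$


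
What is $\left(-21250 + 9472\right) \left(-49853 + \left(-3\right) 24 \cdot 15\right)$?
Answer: $599888874$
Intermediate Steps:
$\left(-21250 + 9472\right) \left(-49853 + \left(-3\right) 24 \cdot 15\right) = - 11778 \left(-49853 - 1080\right) = \left(-11778\right) \left(-50933\right) = 599888874$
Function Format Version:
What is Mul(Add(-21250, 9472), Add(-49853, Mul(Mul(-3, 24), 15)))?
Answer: 599888874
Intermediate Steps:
Mul(Add(-21250, 9472), Add(-49853, Mul(Mul(-3, 24), 15))) = Mul(-11778, Add(-49853, Mul(-72, 15))) = Mul(-11778, Add(-49853, -1080)) = Mul(-11778, -50933) = 599888874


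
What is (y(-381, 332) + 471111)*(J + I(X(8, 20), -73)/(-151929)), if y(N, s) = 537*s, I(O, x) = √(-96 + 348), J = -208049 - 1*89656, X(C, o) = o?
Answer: -193328138475 - 144310*√7/5627 ≈ -1.9333e+11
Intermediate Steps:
J = -297705 (J = -208049 - 89656 = -297705)
I(O, x) = 6*√7 (I(O, x) = √252 = 6*√7)
(y(-381, 332) + 471111)*(J + I(X(8, 20), -73)/(-151929)) = (537*332 + 471111)*(-297705 + (6*√7)/(-151929)) = (178284 + 471111)*(-297705 + (6*√7)*(-1/151929)) = 649395*(-297705 - 2*√7/50643) = -193328138475 - 144310*√7/5627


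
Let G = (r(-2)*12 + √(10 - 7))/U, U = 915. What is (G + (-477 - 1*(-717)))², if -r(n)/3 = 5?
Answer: (219420 + √3)²/837225 ≈ 57507.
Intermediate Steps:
r(n) = -15 (r(n) = -3*5 = -15)
G = -12/61 + √3/915 (G = (-15*12 + √(10 - 7))/915 = (-180 + √3)*(1/915) = -12/61 + √3/915 ≈ -0.19483)
(G + (-477 - 1*(-717)))² = ((-12/61 + √3/915) + (-477 - 1*(-717)))² = ((-12/61 + √3/915) + (-477 + 717))² = ((-12/61 + √3/915) + 240)² = (14628/61 + √3/915)²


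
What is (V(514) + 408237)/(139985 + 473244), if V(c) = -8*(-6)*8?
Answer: 408621/613229 ≈ 0.66634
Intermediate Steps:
V(c) = 384 (V(c) = 48*8 = 384)
(V(514) + 408237)/(139985 + 473244) = (384 + 408237)/(139985 + 473244) = 408621/613229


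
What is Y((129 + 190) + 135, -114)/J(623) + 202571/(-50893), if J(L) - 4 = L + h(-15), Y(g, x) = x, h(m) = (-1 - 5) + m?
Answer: -21426638/5140193 ≈ -4.1684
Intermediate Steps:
h(m) = -6 + m
J(L) = -17 + L (J(L) = 4 + (L + (-6 - 15)) = 4 + (L - 21) = 4 + (-21 + L) = -17 + L)
Y((129 + 190) + 135, -114)/J(623) + 202571/(-50893) = -114/(-17 + 623) + 202571/(-50893) = -114/606 + 202571*(-1/50893) = -114*1/606 - 202571/50893 = -19/101 - 202571/50893 = -21426638/5140193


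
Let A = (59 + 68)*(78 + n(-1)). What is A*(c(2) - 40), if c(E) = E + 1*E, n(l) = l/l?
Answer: -361188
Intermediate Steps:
n(l) = 1
A = 10033 (A = (59 + 68)*(78 + 1) = 127*79 = 10033)
c(E) = 2*E (c(E) = E + E = 2*E)
A*(c(2) - 40) = 10033*(2*2 - 40) = 10033*(4 - 40) = 10033*(-36) = -361188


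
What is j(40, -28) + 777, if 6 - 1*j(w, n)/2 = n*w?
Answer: 3029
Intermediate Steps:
j(w, n) = 12 - 2*n*w
j(40, -28) + 777 = (12 - 2*(-28)*40) + 777 = (12 + 2240) + 777 = 2252 + 777 = 3029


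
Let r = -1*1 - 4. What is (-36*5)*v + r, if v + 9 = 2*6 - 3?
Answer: -5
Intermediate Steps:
r = -5 (r = -1 - 4 = -5)
v = 0 (v = -9 + (2*6 - 3) = -9 + (12 - 3) = -9 + 9 = 0)
(-36*5)*v + r = -36*5*0 - 5 = -180*0 - 5 = 0 - 5 = -5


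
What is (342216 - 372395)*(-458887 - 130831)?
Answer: 17797099522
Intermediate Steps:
(342216 - 372395)*(-458887 - 130831) = -30179*(-589718) = 17797099522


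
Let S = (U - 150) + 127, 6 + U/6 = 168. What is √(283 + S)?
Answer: 4*√77 ≈ 35.100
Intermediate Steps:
U = 972 (U = -36 + 6*168 = -36 + 1008 = 972)
S = 949 (S = (972 - 150) + 127 = 822 + 127 = 949)
√(283 + S) = √(283 + 949) = √1232 = 4*√77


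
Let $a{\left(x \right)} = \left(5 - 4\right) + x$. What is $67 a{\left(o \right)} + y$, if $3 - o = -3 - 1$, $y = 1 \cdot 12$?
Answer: $548$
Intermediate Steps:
$y = 12$
$o = 7$ ($o = 3 - \left(-3 - 1\right) = 3 - -4 = 3 + 4 = 7$)
$a{\left(x \right)} = 1 + x$
$67 a{\left(o \right)} + y = 67 \left(1 + 7\right) + 12 = 67 \cdot 8 + 12 = 536 + 12 = 548$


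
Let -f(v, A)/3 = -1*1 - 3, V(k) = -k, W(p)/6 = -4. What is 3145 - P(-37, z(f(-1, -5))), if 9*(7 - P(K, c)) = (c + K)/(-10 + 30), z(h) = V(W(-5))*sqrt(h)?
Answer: 564803/180 + 4*sqrt(3)/15 ≈ 3138.3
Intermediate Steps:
W(p) = -24 (W(p) = 6*(-4) = -24)
f(v, A) = 12 (f(v, A) = -3*(-1*1 - 3) = -3*(-1 - 3) = -3*(-4) = 12)
z(h) = 24*sqrt(h) (z(h) = (-1*(-24))*sqrt(h) = 24*sqrt(h))
P(K, c) = 7 - K/180 - c/180 (P(K, c) = 7 - (c + K)/(9*(-10 + 30)) = 7 - (K + c)/(9*20) = 7 - (K/20 + c/20)/9 = 7 + (-K/180 - c/180) = 7 - K/180 - c/180)
3145 - P(-37, z(f(-1, -5))) = 3145 - (7 - 1/180*(-37) - 2*sqrt(12)/15) = 3145 - (7 + 37/180 - 2*2*sqrt(3)/15) = 3145 - (7 + 37/180 - 4*sqrt(3)/15) = 3145 - (1297/180 - 4*sqrt(3)/15) = 3145 + (-1297/180 + 4*sqrt(3)/15) = 564803/180 + 4*sqrt(3)/15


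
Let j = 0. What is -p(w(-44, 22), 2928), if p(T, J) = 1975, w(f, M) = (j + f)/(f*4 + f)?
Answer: -1975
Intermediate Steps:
w(f, M) = 1/5 (w(f, M) = (0 + f)/(f*4 + f) = f/(4*f + f) = f/((5*f)) = f*(1/(5*f)) = 1/5)
-p(w(-44, 22), 2928) = -1*1975 = -1975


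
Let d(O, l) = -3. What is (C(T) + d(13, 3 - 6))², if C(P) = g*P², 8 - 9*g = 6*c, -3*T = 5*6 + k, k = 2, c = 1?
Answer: 3258025/6561 ≈ 496.57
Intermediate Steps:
T = -32/3 (T = -(5*6 + 2)/3 = -(30 + 2)/3 = -⅓*32 = -32/3 ≈ -10.667)
g = 2/9 (g = 8/9 - 2/3 = 8/9 - ⅑*6 = 8/9 - ⅔ = 2/9 ≈ 0.22222)
C(P) = 2*P²/9
(C(T) + d(13, 3 - 6))² = (2*(-32/3)²/9 - 3)² = ((2/9)*(1024/9) - 3)² = (2048/81 - 3)² = (1805/81)² = 3258025/6561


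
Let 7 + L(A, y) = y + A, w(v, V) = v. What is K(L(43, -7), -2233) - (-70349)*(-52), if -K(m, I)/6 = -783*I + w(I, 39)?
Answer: -14135384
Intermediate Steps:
L(A, y) = -7 + A + y (L(A, y) = -7 + (y + A) = -7 + (A + y) = -7 + A + y)
K(m, I) = 4692*I (K(m, I) = -6*(-783*I + I) = -(-4692)*I = 4692*I)
K(L(43, -7), -2233) - (-70349)*(-52) = 4692*(-2233) - (-70349)*(-52) = -10477236 - 1*3658148 = -10477236 - 3658148 = -14135384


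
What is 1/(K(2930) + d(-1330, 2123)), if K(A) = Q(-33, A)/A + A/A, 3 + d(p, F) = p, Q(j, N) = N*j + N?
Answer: -1/1364 ≈ -0.00073314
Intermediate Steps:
Q(j, N) = N + N*j
d(p, F) = -3 + p
K(A) = -31 (K(A) = (A*(1 - 33))/A + A/A = (A*(-32))/A + 1 = (-32*A)/A + 1 = -32 + 1 = -31)
1/(K(2930) + d(-1330, 2123)) = 1/(-31 + (-3 - 1330)) = 1/(-31 - 1333) = 1/(-1364) = -1/1364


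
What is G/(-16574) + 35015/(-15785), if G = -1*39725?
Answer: 9344103/52324118 ≈ 0.17858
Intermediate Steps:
G = -39725
G/(-16574) + 35015/(-15785) = -39725/(-16574) + 35015/(-15785) = -39725*(-1/16574) + 35015*(-1/15785) = 39725/16574 - 7003/3157 = 9344103/52324118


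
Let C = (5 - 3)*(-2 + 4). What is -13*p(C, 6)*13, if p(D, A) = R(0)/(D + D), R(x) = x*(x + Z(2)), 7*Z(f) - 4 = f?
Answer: 0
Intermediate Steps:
Z(f) = 4/7 + f/7
R(x) = x*(6/7 + x) (R(x) = x*(x + (4/7 + (⅐)*2)) = x*(x + (4/7 + 2/7)) = x*(x + 6/7) = x*(6/7 + x))
C = 4 (C = 2*2 = 4)
p(D, A) = 0 (p(D, A) = ((⅐)*0*(6 + 7*0))/(D + D) = ((⅐)*0*(6 + 0))/((2*D)) = ((⅐)*0*6)*(1/(2*D)) = 0*(1/(2*D)) = 0)
-13*p(C, 6)*13 = -13*0*13 = 0*13 = 0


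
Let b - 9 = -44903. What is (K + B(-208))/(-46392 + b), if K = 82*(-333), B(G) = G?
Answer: 13757/45643 ≈ 0.30140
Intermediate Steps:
b = -44894 (b = 9 - 44903 = -44894)
K = -27306
(K + B(-208))/(-46392 + b) = (-27306 - 208)/(-46392 - 44894) = -27514/(-91286) = -27514*(-1/91286) = 13757/45643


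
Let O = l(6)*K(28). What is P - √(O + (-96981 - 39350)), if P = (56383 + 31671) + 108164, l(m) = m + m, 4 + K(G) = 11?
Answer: 196218 - I*√136247 ≈ 1.9622e+5 - 369.12*I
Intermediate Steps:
K(G) = 7 (K(G) = -4 + 11 = 7)
l(m) = 2*m
P = 196218 (P = 88054 + 108164 = 196218)
O = 84 (O = (2*6)*7 = 12*7 = 84)
P - √(O + (-96981 - 39350)) = 196218 - √(84 + (-96981 - 39350)) = 196218 - √(84 - 136331) = 196218 - √(-136247) = 196218 - I*√136247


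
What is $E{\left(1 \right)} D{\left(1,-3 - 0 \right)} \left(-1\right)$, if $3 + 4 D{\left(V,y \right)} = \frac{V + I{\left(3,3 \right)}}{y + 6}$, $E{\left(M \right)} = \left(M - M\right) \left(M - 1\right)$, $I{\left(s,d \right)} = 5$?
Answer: $0$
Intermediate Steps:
$E{\left(M \right)} = 0$ ($E{\left(M \right)} = 0 \left(-1 + M\right) = 0$)
$D{\left(V,y \right)} = - \frac{3}{4} + \frac{5 + V}{4 \left(6 + y\right)}$ ($D{\left(V,y \right)} = - \frac{3}{4} + \frac{\left(V + 5\right) \frac{1}{y + 6}}{4} = - \frac{3}{4} + \frac{\left(5 + V\right) \frac{1}{6 + y}}{4} = - \frac{3}{4} + \frac{\frac{1}{6 + y} \left(5 + V\right)}{4} = - \frac{3}{4} + \frac{5 + V}{4 \left(6 + y\right)}$)
$E{\left(1 \right)} D{\left(1,-3 - 0 \right)} \left(-1\right) = 0 \frac{-13 + 1 - 3 \left(-3 - 0\right)}{4 \left(6 - 3\right)} \left(-1\right) = 0 \frac{-13 + 1 - 3 \left(-3 + 0\right)}{4 \left(6 + \left(-3 + 0\right)\right)} \left(-1\right) = 0 \frac{-13 + 1 - -9}{4 \left(6 - 3\right)} \left(-1\right) = 0 \frac{-13 + 1 + 9}{4 \cdot 3} \left(-1\right) = 0 \cdot \frac{1}{4} \cdot \frac{1}{3} \left(-3\right) \left(-1\right) = 0 \left(- \frac{1}{4}\right) \left(-1\right) = 0 \left(-1\right) = 0$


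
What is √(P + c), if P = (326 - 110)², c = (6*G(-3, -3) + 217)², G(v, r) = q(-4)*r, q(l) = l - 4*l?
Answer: √46657 ≈ 216.00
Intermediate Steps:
q(l) = -3*l
G(v, r) = 12*r (G(v, r) = (-3*(-4))*r = 12*r)
c = 1 (c = (6*(12*(-3)) + 217)² = (6*(-36) + 217)² = (-216 + 217)² = 1² = 1)
P = 46656 (P = 216² = 46656)
√(P + c) = √(46656 + 1) = √46657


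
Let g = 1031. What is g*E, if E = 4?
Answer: 4124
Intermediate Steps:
g*E = 1031*4 = 4124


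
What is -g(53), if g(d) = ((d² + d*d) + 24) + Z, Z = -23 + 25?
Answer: -5644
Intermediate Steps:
Z = 2
g(d) = 26 + 2*d² (g(d) = ((d² + d*d) + 24) + 2 = ((d² + d²) + 24) + 2 = (2*d² + 24) + 2 = (24 + 2*d²) + 2 = 26 + 2*d²)
-g(53) = -(26 + 2*53²) = -(26 + 2*2809) = -(26 + 5618) = -1*5644 = -5644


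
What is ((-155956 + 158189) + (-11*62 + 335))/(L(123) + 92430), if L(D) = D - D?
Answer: 943/46215 ≈ 0.020405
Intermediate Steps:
L(D) = 0
((-155956 + 158189) + (-11*62 + 335))/(L(123) + 92430) = ((-155956 + 158189) + (-11*62 + 335))/(0 + 92430) = (2233 + (-682 + 335))/92430 = (2233 - 347)*(1/92430) = 1886*(1/92430) = 943/46215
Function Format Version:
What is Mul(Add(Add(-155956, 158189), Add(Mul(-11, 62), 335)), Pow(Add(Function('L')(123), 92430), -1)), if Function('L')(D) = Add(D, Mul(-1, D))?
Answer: Rational(943, 46215) ≈ 0.020405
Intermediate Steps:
Function('L')(D) = 0
Mul(Add(Add(-155956, 158189), Add(Mul(-11, 62), 335)), Pow(Add(Function('L')(123), 92430), -1)) = Mul(Add(Add(-155956, 158189), Add(Mul(-11, 62), 335)), Pow(Add(0, 92430), -1)) = Mul(Add(2233, Add(-682, 335)), Pow(92430, -1)) = Mul(Add(2233, -347), Rational(1, 92430)) = Mul(1886, Rational(1, 92430)) = Rational(943, 46215)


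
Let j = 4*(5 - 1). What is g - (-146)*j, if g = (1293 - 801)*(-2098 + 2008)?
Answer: -41944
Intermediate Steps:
j = 16 (j = 4*4 = 16)
g = -44280 (g = 492*(-90) = -44280)
g - (-146)*j = -44280 - (-146)*16 = -44280 - 1*(-2336) = -44280 + 2336 = -41944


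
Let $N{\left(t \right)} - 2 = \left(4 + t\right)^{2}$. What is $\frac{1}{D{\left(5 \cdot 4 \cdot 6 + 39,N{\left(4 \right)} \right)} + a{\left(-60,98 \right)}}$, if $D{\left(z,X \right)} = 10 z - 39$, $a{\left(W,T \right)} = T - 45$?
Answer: $\frac{1}{1604} \approx 0.00062344$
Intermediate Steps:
$N{\left(t \right)} = 2 + \left(4 + t\right)^{2}$
$a{\left(W,T \right)} = -45 + T$ ($a{\left(W,T \right)} = T - 45 = -45 + T$)
$D{\left(z,X \right)} = -39 + 10 z$
$\frac{1}{D{\left(5 \cdot 4 \cdot 6 + 39,N{\left(4 \right)} \right)} + a{\left(-60,98 \right)}} = \frac{1}{\left(-39 + 10 \left(5 \cdot 4 \cdot 6 + 39\right)\right) + \left(-45 + 98\right)} = \frac{1}{\left(-39 + 10 \left(20 \cdot 6 + 39\right)\right) + 53} = \frac{1}{\left(-39 + 10 \left(120 + 39\right)\right) + 53} = \frac{1}{\left(-39 + 10 \cdot 159\right) + 53} = \frac{1}{\left(-39 + 1590\right) + 53} = \frac{1}{1551 + 53} = \frac{1}{1604}$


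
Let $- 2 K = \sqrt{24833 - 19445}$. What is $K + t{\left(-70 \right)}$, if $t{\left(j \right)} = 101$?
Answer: $101 - \sqrt{1347} \approx 64.298$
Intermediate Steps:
$K = - \sqrt{1347}$ ($K = - \frac{\sqrt{24833 - 19445}}{2} = - \frac{\sqrt{5388}}{2} = - \frac{2 \sqrt{1347}}{2} = - \sqrt{1347} \approx -36.701$)
$K + t{\left(-70 \right)} = - \sqrt{1347} + 101 = 101 - \sqrt{1347}$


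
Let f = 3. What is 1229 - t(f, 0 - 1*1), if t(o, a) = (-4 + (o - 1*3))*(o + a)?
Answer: 1237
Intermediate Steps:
t(o, a) = (-7 + o)*(a + o) (t(o, a) = (-4 + (o - 3))*(a + o) = (-4 + (-3 + o))*(a + o) = (-7 + o)*(a + o))
1229 - t(f, 0 - 1*1) = 1229 - (3² - 7*(0 - 1*1) - 7*3 + (0 - 1*1)*3) = 1229 - (9 - 7*(0 - 1) - 21 + (0 - 1)*3) = 1229 - (9 - 7*(-1) - 21 - 1*3) = 1229 - (9 + 7 - 21 - 3) = 1229 - 1*(-8) = 1229 + 8 = 1237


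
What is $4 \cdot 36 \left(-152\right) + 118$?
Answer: $-21770$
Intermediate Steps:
$4 \cdot 36 \left(-152\right) + 118 = 144 \left(-152\right) + 118 = -21888 + 118 = -21770$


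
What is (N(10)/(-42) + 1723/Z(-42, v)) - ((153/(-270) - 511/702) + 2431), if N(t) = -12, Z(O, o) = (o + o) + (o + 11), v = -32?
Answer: -511605568/208845 ≈ -2449.7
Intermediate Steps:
Z(O, o) = 11 + 3*o (Z(O, o) = 2*o + (11 + o) = 11 + 3*o)
(N(10)/(-42) + 1723/Z(-42, v)) - ((153/(-270) - 511/702) + 2431) = (-12/(-42) + 1723/(11 + 3*(-32))) - ((153/(-270) - 511/702) + 2431) = (-12*(-1/42) + 1723/(11 - 96)) - ((153*(-1/270) - 511*1/702) + 2431) = (2/7 + 1723/(-85)) - ((-17/30 - 511/702) + 2431) = (2/7 + 1723*(-1/85)) - (-2272/1755 + 2431) = (2/7 - 1723/85) - 1*4264133/1755 = -11891/595 - 4264133/1755 = -511605568/208845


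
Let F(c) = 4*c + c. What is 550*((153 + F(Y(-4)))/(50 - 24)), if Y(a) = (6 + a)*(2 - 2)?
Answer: 42075/13 ≈ 3236.5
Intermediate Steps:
Y(a) = 0 (Y(a) = (6 + a)*0 = 0)
F(c) = 5*c
550*((153 + F(Y(-4)))/(50 - 24)) = 550*((153 + 5*0)/(50 - 24)) = 550*((153 + 0)/26) = 550*(153*(1/26)) = 550*(153/26) = 42075/13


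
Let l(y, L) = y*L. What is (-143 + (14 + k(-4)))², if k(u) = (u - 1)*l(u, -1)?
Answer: 22201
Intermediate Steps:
l(y, L) = L*y
k(u) = -u*(-1 + u) (k(u) = (u - 1)*(-u) = (-1 + u)*(-u) = -u*(-1 + u))
(-143 + (14 + k(-4)))² = (-143 + (14 - 4*(1 - 1*(-4))))² = (-143 + (14 - 4*(1 + 4)))² = (-143 + (14 - 4*5))² = (-143 + (14 - 20))² = (-143 - 6)² = (-149)² = 22201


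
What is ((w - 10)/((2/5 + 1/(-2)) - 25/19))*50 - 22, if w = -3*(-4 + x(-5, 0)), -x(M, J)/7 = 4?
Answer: -822918/269 ≈ -3059.2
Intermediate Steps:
x(M, J) = -28 (x(M, J) = -7*4 = -28)
w = 96 (w = -3*(-4 - 28) = -3*(-32) = 96)
((w - 10)/((2/5 + 1/(-2)) - 25/19))*50 - 22 = ((96 - 10)/((2/5 + 1/(-2)) - 25/19))*50 - 22 = (86/((2*(⅕) + 1*(-½)) - 25*1/19))*50 - 22 = (86/((⅖ - ½) - 25/19))*50 - 22 = (86/(-⅒ - 25/19))*50 - 22 = (86/(-269/190))*50 - 22 = (86*(-190/269))*50 - 22 = -16340/269*50 - 22 = -817000/269 - 22 = -822918/269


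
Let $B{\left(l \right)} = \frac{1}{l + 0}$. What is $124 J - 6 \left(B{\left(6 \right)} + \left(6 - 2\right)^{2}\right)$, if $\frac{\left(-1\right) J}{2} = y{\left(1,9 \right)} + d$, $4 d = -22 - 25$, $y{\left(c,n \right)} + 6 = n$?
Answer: $2073$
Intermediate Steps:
$y{\left(c,n \right)} = -6 + n$
$d = - \frac{47}{4}$ ($d = \frac{-22 - 25}{4} = \frac{1}{4} \left(-47\right) = - \frac{47}{4} \approx -11.75$)
$B{\left(l \right)} = \frac{1}{l}$
$J = \frac{35}{2}$ ($J = - 2 \left(\left(-6 + 9\right) - \frac{47}{4}\right) = - 2 \left(3 - \frac{47}{4}\right) = \left(-2\right) \left(- \frac{35}{4}\right) = \frac{35}{2} \approx 17.5$)
$124 J - 6 \left(B{\left(6 \right)} + \left(6 - 2\right)^{2}\right) = 124 \cdot \frac{35}{2} - 6 \left(\frac{1}{6} + \left(6 - 2\right)^{2}\right) = 2170 - 6 \left(\frac{1}{6} + 4^{2}\right) = 2170 - 6 \left(\frac{1}{6} + 16\right) = 2170 - 97 = 2073$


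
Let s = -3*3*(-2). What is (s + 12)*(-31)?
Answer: -930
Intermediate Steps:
s = 18 (s = -9*(-2) = 18)
(s + 12)*(-31) = (18 + 12)*(-31) = 30*(-31) = -930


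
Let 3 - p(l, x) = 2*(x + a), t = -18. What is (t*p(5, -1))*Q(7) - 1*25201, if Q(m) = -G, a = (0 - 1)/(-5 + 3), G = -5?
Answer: -25561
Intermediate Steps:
a = ½ (a = -1/(-2) = -1*(-½) = ½ ≈ 0.50000)
p(l, x) = 2 - 2*x (p(l, x) = 3 - 2*(x + ½) = 3 - 2*(½ + x) = 3 - (1 + 2*x) = 3 + (-1 - 2*x) = 2 - 2*x)
Q(m) = 5 (Q(m) = -1*(-5) = 5)
(t*p(5, -1))*Q(7) - 1*25201 = -18*(2 - 2*(-1))*5 - 1*25201 = -18*(2 + 2)*5 - 25201 = -18*4*5 - 25201 = -72*5 - 25201 = -360 - 25201 = -25561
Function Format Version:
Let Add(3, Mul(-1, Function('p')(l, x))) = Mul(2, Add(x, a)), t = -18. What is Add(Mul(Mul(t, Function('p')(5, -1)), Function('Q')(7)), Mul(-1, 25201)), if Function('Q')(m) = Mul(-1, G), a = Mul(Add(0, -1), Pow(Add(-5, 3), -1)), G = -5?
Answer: -25561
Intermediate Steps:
a = Rational(1, 2) (a = Mul(-1, Pow(-2, -1)) = Mul(-1, Rational(-1, 2)) = Rational(1, 2) ≈ 0.50000)
Function('p')(l, x) = Add(2, Mul(-2, x)) (Function('p')(l, x) = Add(3, Mul(-1, Mul(2, Add(x, Rational(1, 2))))) = Add(3, Mul(-1, Mul(2, Add(Rational(1, 2), x)))) = Add(3, Mul(-1, Add(1, Mul(2, x)))) = Add(3, Add(-1, Mul(-2, x))) = Add(2, Mul(-2, x)))
Function('Q')(m) = 5 (Function('Q')(m) = Mul(-1, -5) = 5)
Add(Mul(Mul(t, Function('p')(5, -1)), Function('Q')(7)), Mul(-1, 25201)) = Add(Mul(Mul(-18, Add(2, Mul(-2, -1))), 5), Mul(-1, 25201)) = Add(Mul(Mul(-18, Add(2, 2)), 5), -25201) = Add(Mul(Mul(-18, 4), 5), -25201) = Add(Mul(-72, 5), -25201) = Add(-360, -25201) = -25561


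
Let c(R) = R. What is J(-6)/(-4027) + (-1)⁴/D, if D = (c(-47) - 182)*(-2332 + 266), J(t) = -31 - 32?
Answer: 29810209/1905230078 ≈ 0.015647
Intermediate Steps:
J(t) = -63
D = 473114 (D = (-47 - 182)*(-2332 + 266) = -229*(-2066) = 473114)
J(-6)/(-4027) + (-1)⁴/D = -63/(-4027) + (-1)⁴/473114 = -63*(-1/4027) + 1*(1/473114) = 63/4027 + 1/473114 = 29810209/1905230078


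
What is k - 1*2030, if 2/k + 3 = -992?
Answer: -2019852/995 ≈ -2030.0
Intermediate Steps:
k = -2/995 (k = 2/(-3 - 992) = 2/(-995) = 2*(-1/995) = -2/995 ≈ -0.0020101)
k - 1*2030 = -2/995 - 1*2030 = -2/995 - 2030 = -2019852/995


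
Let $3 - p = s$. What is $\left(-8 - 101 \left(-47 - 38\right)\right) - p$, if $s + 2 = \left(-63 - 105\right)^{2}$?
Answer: $36796$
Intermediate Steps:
$s = 28222$ ($s = -2 + \left(-63 - 105\right)^{2} = -2 + \left(-168\right)^{2} = -2 + 28224 = 28222$)
$p = -28219$ ($p = 3 - 28222 = -28219$)
$\left(-8 - 101 \left(-47 - 38\right)\right) - p = \left(-8 - 101 \left(-47 - 38\right)\right) - -28219 = \left(-8 - -8585\right) + 28219 = \left(-8 + 8585\right) + 28219 = 8577 + 28219 = 36796$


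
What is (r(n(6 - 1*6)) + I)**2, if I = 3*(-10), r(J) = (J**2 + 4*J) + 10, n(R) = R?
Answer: 400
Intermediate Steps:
r(J) = 10 + J**2 + 4*J
I = -30
(r(n(6 - 1*6)) + I)**2 = ((10 + (6 - 1*6)**2 + 4*(6 - 1*6)) - 30)**2 = ((10 + (6 - 6)**2 + 4*(6 - 6)) - 30)**2 = ((10 + 0**2 + 4*0) - 30)**2 = ((10 + 0 + 0) - 30)**2 = (10 - 30)**2 = (-20)**2 = 400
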